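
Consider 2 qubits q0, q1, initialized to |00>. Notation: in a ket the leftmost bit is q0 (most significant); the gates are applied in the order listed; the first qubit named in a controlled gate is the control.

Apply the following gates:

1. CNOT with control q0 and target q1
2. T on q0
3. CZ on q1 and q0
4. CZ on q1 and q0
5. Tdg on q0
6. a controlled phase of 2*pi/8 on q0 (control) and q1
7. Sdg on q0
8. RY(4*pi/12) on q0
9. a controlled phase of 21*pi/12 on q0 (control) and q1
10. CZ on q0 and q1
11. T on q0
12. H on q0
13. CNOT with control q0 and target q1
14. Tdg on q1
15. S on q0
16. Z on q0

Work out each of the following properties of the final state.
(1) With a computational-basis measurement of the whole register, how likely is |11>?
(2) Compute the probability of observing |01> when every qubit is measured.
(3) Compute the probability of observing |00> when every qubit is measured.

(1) Outcome |11> occurs with probability 1/2 - sqrt(6)/8. Key observation: gates 2-5 undo each other exactly, leaving only the rest of the circuit to track.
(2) A full measurement returns |01> with probability 0.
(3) The probability of measuring |00> is sqrt(6)/8 + 1/2.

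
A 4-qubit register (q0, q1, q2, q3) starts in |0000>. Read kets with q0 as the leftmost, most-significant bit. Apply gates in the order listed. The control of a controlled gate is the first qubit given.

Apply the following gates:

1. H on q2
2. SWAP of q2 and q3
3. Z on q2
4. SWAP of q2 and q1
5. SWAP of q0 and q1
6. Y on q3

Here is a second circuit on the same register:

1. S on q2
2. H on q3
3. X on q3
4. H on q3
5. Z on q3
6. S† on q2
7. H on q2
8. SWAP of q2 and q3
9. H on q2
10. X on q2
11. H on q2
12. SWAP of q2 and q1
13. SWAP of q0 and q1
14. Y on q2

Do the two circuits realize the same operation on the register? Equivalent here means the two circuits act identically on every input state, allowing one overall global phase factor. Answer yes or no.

No — the two circuits implement different unitaries, even allowing a global phase.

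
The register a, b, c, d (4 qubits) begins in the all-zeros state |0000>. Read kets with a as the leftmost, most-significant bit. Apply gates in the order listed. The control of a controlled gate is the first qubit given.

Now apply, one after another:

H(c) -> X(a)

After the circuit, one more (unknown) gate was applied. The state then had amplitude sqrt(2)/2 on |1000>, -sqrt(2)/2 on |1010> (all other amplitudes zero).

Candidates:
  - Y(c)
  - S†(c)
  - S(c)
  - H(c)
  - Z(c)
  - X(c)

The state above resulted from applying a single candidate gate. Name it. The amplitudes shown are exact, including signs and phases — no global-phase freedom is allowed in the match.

The applied gate was Z(c).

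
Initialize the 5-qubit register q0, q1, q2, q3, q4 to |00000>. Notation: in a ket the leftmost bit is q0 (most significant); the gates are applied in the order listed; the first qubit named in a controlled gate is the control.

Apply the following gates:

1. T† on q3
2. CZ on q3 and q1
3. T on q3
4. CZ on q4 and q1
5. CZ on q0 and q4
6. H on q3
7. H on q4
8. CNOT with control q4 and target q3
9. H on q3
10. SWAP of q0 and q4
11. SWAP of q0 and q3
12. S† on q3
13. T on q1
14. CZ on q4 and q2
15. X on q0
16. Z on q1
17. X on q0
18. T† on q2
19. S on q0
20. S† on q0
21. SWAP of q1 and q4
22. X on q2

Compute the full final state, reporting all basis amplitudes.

After the circuit, the state carries amplitude sqrt(2)/2 on |00100>, -sqrt(2)*I/2 on |00110>, and 0 on every other basis state. Key observation: gates 19-20 undo each other exactly, leaving only the rest of the circuit to track.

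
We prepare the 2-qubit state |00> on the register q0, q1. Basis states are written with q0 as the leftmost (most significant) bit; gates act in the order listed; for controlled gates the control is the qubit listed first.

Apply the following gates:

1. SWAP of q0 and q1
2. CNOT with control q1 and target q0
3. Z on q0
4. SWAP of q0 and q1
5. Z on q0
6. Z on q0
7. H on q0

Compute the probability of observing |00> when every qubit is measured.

The probability of measuring |00> is 1/2.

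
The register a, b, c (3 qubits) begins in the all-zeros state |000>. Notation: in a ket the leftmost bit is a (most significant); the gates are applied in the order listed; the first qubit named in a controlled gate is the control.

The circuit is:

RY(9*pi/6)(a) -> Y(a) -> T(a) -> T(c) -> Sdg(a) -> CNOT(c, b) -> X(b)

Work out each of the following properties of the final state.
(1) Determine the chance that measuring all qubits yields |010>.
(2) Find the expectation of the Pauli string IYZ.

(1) A full measurement returns |010> with probability 1/2.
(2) The expectation value of IYZ is 0.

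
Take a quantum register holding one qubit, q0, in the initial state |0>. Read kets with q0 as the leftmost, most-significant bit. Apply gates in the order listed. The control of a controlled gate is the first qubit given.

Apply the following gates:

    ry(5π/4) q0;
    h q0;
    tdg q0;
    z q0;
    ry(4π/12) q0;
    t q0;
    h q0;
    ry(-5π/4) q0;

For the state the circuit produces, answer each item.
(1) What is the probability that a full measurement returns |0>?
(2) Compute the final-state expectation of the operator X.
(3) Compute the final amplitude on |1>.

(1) Outcome |0> occurs with probability sqrt(6)/8 + 7/16.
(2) The expectation value of X is 5/8.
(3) |1> carries amplitude -sqrt(6)/4 - exp(I*pi/4)/4 - exp(3*I*pi/4)/4 - sqrt(2)*exp(3*I*pi/4)/8 + sqrt(2)*exp(I*pi/4)/8 in the final state.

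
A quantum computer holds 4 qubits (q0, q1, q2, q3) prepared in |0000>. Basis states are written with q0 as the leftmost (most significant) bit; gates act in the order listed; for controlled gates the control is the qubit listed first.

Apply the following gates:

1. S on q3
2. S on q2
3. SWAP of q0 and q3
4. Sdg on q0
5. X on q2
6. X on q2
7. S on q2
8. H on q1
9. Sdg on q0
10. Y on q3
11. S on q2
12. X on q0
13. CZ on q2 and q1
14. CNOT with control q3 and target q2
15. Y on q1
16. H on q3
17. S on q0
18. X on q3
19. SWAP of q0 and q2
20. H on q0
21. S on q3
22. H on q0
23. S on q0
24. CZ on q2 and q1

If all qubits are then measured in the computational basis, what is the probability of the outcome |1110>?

A full measurement returns |1110> with probability 1/4. Key observation: steps 5-6 multiply out to the identity, so the circuit reduces to the remaining gates.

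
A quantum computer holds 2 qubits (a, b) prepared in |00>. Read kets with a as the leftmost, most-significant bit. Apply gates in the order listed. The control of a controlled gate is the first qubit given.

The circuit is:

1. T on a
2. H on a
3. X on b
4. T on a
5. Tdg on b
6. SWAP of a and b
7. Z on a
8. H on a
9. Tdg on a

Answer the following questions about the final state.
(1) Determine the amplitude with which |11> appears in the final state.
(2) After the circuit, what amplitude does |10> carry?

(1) The amplitude on |11> is -exp(3*I*pi/4)/2.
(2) The final state's coefficient on |10> equals -I/2.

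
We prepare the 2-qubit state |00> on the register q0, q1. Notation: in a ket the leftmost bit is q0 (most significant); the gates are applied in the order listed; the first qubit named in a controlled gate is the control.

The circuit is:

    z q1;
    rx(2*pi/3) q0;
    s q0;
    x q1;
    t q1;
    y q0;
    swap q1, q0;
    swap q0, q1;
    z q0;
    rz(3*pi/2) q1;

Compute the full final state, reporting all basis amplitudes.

The resulting statevector has amplitude 0 on |00>, sqrt(3)*I/2 on |01>, 0 on |10>, I/2 on |11>.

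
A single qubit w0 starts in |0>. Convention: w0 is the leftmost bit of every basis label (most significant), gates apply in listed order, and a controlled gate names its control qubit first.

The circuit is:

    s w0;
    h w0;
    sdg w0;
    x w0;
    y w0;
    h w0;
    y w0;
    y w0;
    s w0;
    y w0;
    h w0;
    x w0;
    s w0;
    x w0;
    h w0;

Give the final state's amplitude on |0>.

The final state's coefficient on |0> equals -1/2 - I/2.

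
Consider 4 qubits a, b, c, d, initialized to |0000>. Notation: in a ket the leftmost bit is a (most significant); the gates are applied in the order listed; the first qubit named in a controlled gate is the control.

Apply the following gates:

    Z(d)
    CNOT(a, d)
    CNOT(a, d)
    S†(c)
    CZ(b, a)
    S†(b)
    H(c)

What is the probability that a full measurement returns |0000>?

Outcome |0000> occurs with probability 1/2. Key observation: steps 2-3 multiply out to the identity, so the circuit reduces to the remaining gates.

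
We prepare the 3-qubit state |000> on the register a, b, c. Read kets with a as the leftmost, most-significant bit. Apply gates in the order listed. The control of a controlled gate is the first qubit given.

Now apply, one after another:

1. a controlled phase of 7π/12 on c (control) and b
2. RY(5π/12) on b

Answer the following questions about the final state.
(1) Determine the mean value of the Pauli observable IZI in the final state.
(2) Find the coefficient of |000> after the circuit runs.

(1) The observable IZI averages to -sqrt(2)/4 + sqrt(6)/4.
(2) The amplitude on |000> is sqrt(6 - 3*sqrt(2))/4 + sqrt(sqrt(2) + 2)/4.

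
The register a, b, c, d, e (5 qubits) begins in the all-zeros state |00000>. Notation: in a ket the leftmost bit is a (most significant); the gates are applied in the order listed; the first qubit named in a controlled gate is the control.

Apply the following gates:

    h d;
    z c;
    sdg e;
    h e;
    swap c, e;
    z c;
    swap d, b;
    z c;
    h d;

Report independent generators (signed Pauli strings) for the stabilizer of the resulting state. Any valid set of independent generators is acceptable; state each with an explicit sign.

The stabilizer group can be generated by +IXIII, +IIXII, +IIIXI, +ZIIII, +IIIIZ, among other valid generating sets.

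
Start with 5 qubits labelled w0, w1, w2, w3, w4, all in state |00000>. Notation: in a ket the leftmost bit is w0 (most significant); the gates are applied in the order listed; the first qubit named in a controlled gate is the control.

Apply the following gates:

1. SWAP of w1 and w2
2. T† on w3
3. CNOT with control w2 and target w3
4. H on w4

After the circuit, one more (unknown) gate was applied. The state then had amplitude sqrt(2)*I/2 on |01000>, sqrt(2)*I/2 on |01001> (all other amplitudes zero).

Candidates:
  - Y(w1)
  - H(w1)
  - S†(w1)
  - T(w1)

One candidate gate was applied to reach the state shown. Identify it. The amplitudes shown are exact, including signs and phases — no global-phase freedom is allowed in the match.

The unique candidate consistent with the amplitudes is Y(w1).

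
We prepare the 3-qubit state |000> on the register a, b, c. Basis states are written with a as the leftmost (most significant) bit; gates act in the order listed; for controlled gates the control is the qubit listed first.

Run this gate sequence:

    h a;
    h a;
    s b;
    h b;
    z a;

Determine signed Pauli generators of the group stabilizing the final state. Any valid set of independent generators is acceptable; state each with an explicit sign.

The final state is stabilized by the group generated by +IXI, +ZII, +IIZ; other independent generating sets are equally valid.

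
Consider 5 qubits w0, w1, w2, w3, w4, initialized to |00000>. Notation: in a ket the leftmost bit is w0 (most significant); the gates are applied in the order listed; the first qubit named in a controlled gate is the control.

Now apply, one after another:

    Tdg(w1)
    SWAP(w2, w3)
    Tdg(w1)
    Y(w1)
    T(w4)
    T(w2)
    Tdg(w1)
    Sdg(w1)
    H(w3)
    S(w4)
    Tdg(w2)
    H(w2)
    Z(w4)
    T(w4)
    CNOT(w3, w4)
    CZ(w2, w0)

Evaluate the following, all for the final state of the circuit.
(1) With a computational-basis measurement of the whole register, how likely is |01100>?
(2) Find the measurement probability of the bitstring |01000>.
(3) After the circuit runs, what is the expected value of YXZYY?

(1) A full measurement returns |01100> with probability 1/4.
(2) A full measurement returns |01000> with probability 1/4.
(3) The observable YXZYY averages to 0.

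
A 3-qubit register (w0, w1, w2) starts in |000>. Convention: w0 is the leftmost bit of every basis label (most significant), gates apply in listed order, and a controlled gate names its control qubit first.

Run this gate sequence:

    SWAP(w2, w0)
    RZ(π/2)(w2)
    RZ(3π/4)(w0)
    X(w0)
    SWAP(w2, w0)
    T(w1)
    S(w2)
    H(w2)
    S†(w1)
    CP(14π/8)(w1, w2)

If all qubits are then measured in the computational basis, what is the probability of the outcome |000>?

The probability of measuring |000> is 1/2.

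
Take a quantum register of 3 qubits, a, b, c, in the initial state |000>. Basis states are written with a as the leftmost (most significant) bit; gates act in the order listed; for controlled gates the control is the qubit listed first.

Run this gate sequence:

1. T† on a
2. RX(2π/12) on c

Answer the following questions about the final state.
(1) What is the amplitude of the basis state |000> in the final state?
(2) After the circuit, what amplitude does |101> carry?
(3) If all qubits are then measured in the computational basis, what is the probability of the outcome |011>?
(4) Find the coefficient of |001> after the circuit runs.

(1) The amplitude on |000> is sqrt(2)/4 + sqrt(6)/4.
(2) |101> carries amplitude 0 in the final state.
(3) Outcome |011> occurs with probability 0.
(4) |001> carries amplitude I*(-sqrt(6) + sqrt(2))/4 in the final state.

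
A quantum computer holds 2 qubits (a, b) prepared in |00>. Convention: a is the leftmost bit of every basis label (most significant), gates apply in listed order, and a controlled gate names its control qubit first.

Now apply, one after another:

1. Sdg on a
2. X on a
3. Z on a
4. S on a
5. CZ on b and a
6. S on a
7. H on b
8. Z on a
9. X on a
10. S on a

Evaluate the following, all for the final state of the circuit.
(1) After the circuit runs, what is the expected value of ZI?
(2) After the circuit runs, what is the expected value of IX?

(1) In the final state, ZI has expectation 1.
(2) In the final state, IX has expectation 1.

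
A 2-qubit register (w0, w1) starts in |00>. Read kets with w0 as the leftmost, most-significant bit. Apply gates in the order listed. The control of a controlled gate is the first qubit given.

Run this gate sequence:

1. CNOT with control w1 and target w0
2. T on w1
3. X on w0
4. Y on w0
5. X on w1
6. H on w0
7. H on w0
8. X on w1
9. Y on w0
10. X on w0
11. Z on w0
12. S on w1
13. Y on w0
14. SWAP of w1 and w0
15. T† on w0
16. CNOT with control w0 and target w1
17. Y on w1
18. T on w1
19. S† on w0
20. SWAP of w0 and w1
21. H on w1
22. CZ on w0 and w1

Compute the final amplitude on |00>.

The final state's coefficient on |00> equals sqrt(2)/2.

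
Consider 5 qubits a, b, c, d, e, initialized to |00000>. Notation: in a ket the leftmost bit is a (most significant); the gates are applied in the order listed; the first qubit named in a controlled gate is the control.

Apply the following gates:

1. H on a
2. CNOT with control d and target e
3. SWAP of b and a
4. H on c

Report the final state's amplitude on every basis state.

After the circuit, the state carries amplitude 1/2 on |00000>, 1/2 on |00100>, 1/2 on |01000>, 1/2 on |01100>, and 0 on every other basis state.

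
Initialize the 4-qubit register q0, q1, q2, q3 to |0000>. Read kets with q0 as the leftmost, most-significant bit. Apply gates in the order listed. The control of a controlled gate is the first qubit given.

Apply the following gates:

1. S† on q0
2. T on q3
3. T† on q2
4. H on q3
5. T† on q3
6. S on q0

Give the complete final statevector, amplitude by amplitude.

The final amplitudes are sqrt(2)/2 on |0000>, -sqrt(2)*exp(3*I*pi/4)/2 on |0001>, and 0 on every other basis state.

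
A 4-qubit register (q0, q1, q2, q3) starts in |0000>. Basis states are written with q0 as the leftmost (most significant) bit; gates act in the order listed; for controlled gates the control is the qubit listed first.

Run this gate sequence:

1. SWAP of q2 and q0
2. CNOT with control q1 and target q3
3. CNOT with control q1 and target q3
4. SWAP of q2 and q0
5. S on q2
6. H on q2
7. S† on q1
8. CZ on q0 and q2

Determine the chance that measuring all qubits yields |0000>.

A full measurement returns |0000> with probability 1/2. Key observation: steps 1-4 multiply out to the identity, so the circuit reduces to the remaining gates.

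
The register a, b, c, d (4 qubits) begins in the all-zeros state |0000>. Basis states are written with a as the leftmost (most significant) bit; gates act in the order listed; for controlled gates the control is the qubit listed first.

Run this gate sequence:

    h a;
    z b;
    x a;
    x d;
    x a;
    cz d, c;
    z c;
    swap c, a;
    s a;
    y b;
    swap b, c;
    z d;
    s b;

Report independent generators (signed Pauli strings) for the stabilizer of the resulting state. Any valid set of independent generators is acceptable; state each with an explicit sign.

The stabilizer group can be generated by +IYII, +ZIII, -IIZI, -IIIZ, among other valid generating sets.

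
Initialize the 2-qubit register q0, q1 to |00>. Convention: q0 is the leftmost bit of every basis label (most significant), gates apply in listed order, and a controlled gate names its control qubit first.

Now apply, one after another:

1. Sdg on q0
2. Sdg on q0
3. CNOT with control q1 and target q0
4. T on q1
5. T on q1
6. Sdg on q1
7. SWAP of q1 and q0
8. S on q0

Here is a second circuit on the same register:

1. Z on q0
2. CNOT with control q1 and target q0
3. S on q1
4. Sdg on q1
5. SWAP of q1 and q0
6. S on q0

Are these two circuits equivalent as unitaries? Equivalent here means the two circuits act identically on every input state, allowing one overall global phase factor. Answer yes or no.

Yes, they are equivalent — the unitaries differ by at most a global phase.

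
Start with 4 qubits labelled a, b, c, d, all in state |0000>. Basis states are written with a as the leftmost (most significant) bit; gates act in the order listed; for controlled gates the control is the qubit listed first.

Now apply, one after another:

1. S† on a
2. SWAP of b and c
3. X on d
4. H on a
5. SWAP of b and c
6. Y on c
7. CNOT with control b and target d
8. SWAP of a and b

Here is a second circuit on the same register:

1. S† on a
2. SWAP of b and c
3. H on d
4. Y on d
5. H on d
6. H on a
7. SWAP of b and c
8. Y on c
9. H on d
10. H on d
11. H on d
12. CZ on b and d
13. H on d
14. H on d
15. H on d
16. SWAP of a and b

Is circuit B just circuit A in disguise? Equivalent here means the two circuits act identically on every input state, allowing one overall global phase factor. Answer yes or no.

No: there is an input state on which the two circuits produce genuinely different outputs (not merely differing by a phase).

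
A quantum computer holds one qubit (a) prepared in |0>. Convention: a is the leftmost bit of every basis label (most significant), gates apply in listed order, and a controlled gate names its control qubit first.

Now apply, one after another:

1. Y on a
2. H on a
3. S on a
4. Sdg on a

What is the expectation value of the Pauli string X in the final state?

The expectation value of X is -1.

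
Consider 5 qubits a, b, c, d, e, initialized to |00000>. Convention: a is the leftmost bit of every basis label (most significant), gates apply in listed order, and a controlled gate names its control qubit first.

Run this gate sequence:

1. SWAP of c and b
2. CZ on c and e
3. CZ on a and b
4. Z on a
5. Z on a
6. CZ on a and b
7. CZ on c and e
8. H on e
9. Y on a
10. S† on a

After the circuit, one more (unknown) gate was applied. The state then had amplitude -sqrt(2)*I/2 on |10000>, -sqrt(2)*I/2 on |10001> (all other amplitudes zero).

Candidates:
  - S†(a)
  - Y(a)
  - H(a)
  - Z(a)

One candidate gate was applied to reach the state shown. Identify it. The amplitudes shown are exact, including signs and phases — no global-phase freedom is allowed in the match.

It was S†(a) that produced the state shown. Key observation: gates 2-7 undo each other exactly, leaving only the rest of the circuit to track.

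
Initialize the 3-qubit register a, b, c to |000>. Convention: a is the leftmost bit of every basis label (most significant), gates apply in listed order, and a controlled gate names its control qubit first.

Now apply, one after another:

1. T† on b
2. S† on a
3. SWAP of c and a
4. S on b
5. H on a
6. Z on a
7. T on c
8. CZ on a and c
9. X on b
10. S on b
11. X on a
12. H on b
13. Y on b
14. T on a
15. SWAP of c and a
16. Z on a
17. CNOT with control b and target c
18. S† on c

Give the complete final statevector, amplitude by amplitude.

After the circuit, the state carries amplitude 1/2 on |000>, exp(3*I*pi/4)/2 on |001>, -exp(I*pi/4)/2 on |010>, -I/2 on |011>, 0 on |100>, 0 on |101>, 0 on |110>, 0 on |111>.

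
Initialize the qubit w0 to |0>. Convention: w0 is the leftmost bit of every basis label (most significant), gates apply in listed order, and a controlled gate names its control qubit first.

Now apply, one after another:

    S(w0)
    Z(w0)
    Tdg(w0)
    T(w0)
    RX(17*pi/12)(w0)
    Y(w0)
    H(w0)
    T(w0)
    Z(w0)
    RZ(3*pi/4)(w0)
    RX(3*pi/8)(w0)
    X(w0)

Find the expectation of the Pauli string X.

The expectation value of X is -sqrt(2)*cos(3*pi/16)**2/4 - sqrt(2)*sin(3*pi/16)**2/4 + sqrt(3)*sqrt(1/2 - sqrt(2)/4)*sqrt(sqrt(2)/4 + 1/2)*sin(3*pi/16)**2 + sqrt(3)*sqrt(1/2 - sqrt(2)/4)*sqrt(sqrt(2)/4 + 1/2)*cos(3*pi/16)**2.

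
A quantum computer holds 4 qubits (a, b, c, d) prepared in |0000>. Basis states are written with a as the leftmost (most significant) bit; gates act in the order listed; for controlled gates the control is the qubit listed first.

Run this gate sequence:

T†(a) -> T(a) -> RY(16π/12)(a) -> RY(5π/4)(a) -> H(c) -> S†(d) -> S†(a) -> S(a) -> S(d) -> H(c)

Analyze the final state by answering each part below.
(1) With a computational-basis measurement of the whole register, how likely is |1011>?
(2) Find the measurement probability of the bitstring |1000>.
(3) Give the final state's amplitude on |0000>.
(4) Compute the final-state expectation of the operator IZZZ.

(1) A full measurement returns |1011> with probability 0. Key observation: steps 5-10 multiply out to the identity, so the circuit reduces to the remaining gates.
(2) The probability of measuring |1000> is -sqrt(2)/8 + sqrt(6)/8 + 1/2.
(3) The final state's coefficient on |0000> equals -sqrt(3*sqrt(2) + 6)/4 + sqrt(2 - sqrt(2))/4.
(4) The expectation value of IZZZ is 1.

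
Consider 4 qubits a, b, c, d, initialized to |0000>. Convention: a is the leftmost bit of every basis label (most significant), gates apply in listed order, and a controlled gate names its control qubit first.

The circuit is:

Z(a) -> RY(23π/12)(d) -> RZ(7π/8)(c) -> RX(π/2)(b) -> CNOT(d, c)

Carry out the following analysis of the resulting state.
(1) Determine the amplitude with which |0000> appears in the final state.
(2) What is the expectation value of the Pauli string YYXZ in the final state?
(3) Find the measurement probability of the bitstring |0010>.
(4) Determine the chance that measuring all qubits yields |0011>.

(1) |0000> carries amplitude -sqrt(2)*sqrt(1/2 - sqrt(2)/4)*exp(-7*I*pi/16)/4 - sqrt(6)*sqrt(sqrt(2)/4 + 1/2)*exp(-7*I*pi/16)/4 in the final state.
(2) The observable YYXZ averages to 0.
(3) A full measurement returns |0010> with probability 0.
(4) The probability of measuring |0011> is -sqrt(6)/16 - sqrt(2)/16 + 1/4.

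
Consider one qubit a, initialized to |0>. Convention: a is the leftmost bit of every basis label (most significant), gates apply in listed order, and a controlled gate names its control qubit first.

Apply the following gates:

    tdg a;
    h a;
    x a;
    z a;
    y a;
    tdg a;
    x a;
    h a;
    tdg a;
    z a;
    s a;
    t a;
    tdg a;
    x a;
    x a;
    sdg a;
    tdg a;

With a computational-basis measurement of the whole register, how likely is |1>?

A full measurement returns |1> with probability 1/2 - sqrt(2)/4.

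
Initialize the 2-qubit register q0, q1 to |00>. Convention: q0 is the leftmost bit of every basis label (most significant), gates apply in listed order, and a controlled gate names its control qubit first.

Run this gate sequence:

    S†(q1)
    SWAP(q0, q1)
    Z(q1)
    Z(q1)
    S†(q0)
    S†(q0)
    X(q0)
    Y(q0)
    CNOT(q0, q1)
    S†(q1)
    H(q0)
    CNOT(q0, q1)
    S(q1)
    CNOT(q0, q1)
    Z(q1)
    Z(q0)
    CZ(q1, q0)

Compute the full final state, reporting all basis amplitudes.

The final amplitudes are -sqrt(2)*I/2 on |00>, 0 on |01>, -sqrt(2)/2 on |10>, 0 on |11>.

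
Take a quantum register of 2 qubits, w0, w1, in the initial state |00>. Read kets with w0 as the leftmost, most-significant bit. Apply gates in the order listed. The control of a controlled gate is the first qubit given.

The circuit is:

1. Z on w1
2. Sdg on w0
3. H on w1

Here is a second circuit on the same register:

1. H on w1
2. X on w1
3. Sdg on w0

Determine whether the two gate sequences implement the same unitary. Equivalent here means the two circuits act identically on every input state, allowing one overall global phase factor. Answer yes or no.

Yes: on every input state the two circuits agree up to one overall phase factor.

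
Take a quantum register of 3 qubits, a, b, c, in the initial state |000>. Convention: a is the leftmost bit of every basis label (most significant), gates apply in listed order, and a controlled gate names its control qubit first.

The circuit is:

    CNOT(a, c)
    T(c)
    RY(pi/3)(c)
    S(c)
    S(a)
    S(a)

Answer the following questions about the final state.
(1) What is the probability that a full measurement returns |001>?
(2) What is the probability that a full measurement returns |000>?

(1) A full measurement returns |001> with probability 1/4.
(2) A full measurement returns |000> with probability 3/4.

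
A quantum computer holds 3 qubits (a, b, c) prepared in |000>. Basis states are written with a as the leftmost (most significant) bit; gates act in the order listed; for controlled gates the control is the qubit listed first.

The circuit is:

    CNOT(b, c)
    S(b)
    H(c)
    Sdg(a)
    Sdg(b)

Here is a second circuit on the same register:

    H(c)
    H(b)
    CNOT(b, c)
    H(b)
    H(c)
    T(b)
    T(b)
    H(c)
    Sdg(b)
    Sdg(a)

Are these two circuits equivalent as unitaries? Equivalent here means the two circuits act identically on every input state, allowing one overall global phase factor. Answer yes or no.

No — the two circuits implement different unitaries, even allowing a global phase.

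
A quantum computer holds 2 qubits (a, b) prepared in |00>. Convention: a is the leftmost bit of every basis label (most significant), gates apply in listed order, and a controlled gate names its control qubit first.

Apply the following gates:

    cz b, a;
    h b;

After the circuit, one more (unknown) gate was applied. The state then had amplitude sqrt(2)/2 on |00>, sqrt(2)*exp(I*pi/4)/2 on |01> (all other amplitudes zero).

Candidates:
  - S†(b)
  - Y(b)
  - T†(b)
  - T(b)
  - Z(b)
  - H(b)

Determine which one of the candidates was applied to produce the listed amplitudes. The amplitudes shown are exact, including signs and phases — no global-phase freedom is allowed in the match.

The applied gate was T(b).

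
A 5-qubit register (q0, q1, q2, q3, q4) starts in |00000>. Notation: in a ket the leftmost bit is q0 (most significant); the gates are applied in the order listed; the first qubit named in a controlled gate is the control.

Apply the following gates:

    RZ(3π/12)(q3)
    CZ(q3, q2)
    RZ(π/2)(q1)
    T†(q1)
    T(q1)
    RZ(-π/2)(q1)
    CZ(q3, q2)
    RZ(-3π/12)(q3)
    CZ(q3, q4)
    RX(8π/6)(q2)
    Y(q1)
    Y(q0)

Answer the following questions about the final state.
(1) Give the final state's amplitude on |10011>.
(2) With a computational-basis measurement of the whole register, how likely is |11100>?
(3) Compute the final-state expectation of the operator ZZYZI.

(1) The final state's coefficient on |10011> equals 0. Key observation: gates 1-8 undo each other exactly, leaving only the rest of the circuit to track.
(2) The probability of measuring |11100> is 3/4.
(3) In the final state, ZZYZI has expectation sqrt(3)/2.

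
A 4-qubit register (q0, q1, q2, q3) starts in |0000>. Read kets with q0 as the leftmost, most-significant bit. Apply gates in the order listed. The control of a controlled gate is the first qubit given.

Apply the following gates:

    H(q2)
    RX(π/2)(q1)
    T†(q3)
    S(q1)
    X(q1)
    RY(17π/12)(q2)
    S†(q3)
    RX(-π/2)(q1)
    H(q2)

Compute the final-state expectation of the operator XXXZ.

The expectation value of XXXZ is 0.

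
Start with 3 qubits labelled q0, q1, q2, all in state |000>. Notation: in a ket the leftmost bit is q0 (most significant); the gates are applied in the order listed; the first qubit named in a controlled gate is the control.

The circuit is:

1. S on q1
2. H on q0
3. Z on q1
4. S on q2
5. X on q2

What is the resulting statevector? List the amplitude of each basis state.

The resulting statevector has amplitude sqrt(2)/2 on |001>, sqrt(2)/2 on |101>, and 0 on every other basis state.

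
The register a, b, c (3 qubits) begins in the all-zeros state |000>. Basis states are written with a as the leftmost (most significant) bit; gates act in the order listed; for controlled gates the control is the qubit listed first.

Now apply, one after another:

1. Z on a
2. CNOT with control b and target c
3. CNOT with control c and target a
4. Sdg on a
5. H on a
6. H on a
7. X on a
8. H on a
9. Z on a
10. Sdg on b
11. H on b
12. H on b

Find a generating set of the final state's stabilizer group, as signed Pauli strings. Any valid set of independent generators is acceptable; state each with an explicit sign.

The stabilizer group can be generated by +XII, +IZI, +IIZ, among other valid generating sets. Key observation: steps 6-9 multiply out to the identity, so the circuit reduces to the remaining gates.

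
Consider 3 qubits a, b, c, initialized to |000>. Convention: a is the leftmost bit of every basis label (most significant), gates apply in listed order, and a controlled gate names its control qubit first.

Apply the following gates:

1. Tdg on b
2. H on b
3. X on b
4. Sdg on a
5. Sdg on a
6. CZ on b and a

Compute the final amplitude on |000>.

The amplitude on |000> is sqrt(2)/2.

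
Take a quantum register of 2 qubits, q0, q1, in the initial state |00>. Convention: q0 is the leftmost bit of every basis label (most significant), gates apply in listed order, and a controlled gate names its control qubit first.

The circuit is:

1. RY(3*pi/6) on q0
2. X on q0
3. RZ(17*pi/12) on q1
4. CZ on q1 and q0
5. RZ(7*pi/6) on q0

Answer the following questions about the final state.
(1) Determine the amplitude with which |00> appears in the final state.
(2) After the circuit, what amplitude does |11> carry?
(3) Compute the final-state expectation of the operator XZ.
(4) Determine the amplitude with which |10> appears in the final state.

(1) The amplitude on |00> is sqrt(2)*exp(17*I*pi/24)/2.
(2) The amplitude on |11> is 0.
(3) The observable XZ averages to -sqrt(3)/2.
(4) The final state's coefficient on |10> equals -sqrt(2)*exp(7*I*pi/8)/2.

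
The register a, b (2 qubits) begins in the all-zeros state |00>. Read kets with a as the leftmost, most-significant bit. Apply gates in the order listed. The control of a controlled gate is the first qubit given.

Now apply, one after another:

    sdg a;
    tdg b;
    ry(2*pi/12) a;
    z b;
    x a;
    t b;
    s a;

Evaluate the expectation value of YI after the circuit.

In the final state, YI has expectation 1/2.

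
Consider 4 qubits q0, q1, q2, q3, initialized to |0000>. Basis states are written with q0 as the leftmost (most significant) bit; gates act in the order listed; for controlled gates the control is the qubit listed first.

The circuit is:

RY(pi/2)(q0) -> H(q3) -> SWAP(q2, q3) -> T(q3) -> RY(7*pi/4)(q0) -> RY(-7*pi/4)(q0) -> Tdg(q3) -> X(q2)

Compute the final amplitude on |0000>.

The final state's coefficient on |0000> equals 1/2. Key observation: the block from step 4 through step 7 cancels to the identity and can be dropped.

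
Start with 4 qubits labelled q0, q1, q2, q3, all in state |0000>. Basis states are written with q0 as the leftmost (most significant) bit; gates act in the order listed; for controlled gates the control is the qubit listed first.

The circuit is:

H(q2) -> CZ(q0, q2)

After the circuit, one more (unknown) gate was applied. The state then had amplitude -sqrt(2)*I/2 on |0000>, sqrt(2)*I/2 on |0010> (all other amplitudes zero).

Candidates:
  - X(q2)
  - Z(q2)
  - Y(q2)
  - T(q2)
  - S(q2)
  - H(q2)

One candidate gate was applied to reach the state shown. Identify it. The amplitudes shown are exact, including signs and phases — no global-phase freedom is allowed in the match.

The applied gate was Y(q2).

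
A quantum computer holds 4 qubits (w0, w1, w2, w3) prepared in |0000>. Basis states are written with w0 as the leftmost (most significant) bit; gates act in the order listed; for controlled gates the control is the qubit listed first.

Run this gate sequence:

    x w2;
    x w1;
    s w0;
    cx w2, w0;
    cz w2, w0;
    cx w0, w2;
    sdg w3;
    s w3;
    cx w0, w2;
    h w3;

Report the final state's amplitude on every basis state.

After the circuit, the state carries amplitude -sqrt(2)/2 on |1110>, -sqrt(2)/2 on |1111>, and 0 on every other basis state.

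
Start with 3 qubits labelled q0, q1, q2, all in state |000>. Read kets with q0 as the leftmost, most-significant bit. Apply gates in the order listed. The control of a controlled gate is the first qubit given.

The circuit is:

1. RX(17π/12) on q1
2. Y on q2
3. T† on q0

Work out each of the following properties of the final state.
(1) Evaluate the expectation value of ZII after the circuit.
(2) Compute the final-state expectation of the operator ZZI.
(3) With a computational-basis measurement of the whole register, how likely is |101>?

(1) The expectation value of ZII is 1.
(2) The observable ZZI averages to -sqrt(6)/4 + sqrt(2)/4.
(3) Outcome |101> occurs with probability 0.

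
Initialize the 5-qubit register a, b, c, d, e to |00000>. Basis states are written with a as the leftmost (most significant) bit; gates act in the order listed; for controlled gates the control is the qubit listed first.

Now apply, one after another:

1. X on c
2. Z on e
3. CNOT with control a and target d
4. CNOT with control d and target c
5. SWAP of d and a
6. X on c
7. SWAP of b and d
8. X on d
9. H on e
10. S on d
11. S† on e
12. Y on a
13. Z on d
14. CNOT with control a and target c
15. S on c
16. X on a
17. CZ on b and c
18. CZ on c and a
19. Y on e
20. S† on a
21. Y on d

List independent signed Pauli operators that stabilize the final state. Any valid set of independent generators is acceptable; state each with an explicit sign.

The final state is stabilized by the group generated by -IIIIY, +ZIIII, +IZIII, -IIZII, +IIIZI; other independent generating sets are equally valid.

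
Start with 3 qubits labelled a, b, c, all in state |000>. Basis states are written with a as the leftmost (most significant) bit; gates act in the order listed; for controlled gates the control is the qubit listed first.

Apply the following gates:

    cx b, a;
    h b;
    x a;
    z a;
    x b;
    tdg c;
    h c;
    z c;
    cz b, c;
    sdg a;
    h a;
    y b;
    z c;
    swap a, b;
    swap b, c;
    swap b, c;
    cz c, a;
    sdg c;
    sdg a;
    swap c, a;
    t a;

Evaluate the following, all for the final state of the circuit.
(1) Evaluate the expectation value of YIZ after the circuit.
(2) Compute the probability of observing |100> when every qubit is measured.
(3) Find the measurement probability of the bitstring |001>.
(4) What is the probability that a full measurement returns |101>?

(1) The observable YIZ averages to 0. Key observation: steps 15-16 multiply out to the identity, so the circuit reduces to the remaining gates.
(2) Outcome |100> occurs with probability 1/8.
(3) A full measurement returns |001> with probability 1/8.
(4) The probability of measuring |101> is 1/8.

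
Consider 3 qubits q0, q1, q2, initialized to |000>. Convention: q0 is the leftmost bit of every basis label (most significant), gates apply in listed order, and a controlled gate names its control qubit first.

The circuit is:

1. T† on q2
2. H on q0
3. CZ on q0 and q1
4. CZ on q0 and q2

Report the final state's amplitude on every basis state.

After the circuit, the state carries amplitude sqrt(2)/2 on |000>, sqrt(2)/2 on |100>, and 0 on every other basis state.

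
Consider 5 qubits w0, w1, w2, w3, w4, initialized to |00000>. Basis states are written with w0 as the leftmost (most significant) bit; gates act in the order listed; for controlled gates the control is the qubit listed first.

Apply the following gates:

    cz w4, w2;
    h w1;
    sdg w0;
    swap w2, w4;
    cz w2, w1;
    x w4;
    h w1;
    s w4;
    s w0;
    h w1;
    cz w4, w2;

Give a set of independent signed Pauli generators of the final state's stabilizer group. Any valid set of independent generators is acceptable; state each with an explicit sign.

One valid set of independent stabilizer generators is +IXIII, +ZIIII, +IIZII, +IIIZI, -IIIIZ (any independent generating set of the same group is equally correct).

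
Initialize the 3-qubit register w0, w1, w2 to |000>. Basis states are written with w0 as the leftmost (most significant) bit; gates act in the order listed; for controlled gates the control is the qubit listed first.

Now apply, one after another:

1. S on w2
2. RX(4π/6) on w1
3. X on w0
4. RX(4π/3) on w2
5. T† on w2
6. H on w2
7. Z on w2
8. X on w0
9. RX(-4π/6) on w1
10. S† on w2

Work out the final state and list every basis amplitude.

After the circuit, the state carries amplitude -sqrt(2)/4 - sqrt(6)*exp(I*pi/4)/4 on |000>, -sqrt(2)*I/4 + sqrt(6)*exp(3*I*pi/4)/4 on |001>, and 0 on every other basis state.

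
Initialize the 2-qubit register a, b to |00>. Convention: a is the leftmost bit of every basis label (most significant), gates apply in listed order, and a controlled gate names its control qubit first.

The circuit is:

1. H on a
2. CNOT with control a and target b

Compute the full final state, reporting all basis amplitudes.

The resulting statevector has amplitude sqrt(2)/2 on |00>, 0 on |01>, 0 on |10>, sqrt(2)/2 on |11>.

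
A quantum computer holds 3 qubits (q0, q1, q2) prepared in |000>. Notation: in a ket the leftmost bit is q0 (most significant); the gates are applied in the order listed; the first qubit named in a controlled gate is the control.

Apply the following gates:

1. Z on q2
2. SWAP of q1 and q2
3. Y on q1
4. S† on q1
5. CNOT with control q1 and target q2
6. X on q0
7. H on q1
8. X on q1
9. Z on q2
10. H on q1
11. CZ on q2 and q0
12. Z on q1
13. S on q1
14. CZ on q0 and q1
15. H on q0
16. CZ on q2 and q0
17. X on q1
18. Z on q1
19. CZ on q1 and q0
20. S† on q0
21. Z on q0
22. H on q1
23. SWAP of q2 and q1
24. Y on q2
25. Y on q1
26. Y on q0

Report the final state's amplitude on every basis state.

After the circuit, the state carries amplitude I/2 on |000>, -I/2 on |001>, 0 on |010>, 0 on |011>, -1/2 on |100>, 1/2 on |101>, 0 on |110>, 0 on |111>.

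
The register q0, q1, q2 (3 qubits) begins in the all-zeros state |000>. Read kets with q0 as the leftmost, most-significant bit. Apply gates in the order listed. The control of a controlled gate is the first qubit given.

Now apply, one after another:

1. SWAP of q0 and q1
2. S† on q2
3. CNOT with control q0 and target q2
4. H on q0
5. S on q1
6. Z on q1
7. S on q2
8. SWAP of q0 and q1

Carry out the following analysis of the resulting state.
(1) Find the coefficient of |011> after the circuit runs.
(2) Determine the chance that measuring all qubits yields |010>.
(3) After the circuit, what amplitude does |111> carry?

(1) The amplitude on |011> is 0.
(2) Outcome |010> occurs with probability 1/2.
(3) |111> carries amplitude 0 in the final state.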